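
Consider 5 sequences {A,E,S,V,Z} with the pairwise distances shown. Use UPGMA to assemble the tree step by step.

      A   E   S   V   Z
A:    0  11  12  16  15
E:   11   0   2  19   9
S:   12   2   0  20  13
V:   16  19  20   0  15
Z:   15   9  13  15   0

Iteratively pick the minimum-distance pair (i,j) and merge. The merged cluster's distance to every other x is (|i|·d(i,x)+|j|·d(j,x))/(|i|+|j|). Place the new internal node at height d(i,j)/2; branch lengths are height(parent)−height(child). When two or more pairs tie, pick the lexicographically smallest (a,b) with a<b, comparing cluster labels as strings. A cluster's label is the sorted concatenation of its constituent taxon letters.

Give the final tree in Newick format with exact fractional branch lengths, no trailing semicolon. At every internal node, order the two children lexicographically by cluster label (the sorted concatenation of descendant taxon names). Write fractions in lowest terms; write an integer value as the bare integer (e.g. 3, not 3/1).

((A:19/3,((E:1,S:1):9/2,Z:11/2):5/6):29/12,V:35/4)

1. join E+S (d=2) ⇒ ES; edges |E|=1, |S|=1
  updated: d(A,ES)=23/2, d(ES,V)=39/2, d(ES,Z)=11
2. join ES+Z (d=11) ⇒ ESZ; edges |ES|=9/2, |Z|=11/2
  updated: d(A,ESZ)=38/3, d(ESZ,V)=18
3. join A+ESZ (d=38/3) ⇒ AESZ; edges |A|=19/3, |ESZ|=5/6
  updated: d(AESZ,V)=35/2
4. join AESZ+V (d=35/2) ⇒ AESVZ; edges |AESZ|=29/12, |V|=35/4
final tree: ((A:19/3,((E:1,S:1):9/2,Z:11/2):5/6):29/12,V:35/4)
total length: 91/3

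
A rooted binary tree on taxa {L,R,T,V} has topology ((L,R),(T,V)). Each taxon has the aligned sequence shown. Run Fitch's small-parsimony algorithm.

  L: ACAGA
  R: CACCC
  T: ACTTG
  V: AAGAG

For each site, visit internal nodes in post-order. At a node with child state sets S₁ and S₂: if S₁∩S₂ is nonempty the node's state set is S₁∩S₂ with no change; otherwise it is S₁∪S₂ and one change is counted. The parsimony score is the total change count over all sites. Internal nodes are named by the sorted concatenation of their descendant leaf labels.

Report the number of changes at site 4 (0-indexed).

2

[col 0] LR: children L:{A}, R:{C} ∪→ {A,C}; cost 1
[col 0] TV: children T:{A}, V:{A} ∩→ {A}; cost 0
[col 0] LRTV: children LR:{A,C}, TV:{A} ∩→ {A}; cost 0
[col 1] LR: children L:{C}, R:{A} ∪→ {A,C}; cost 1
[col 1] TV: children T:{C}, V:{A} ∪→ {A,C}; cost 1
[col 1] LRTV: children LR:{A,C}, TV:{A,C} ∩→ {A,C}; cost 0
[col 2] LR: children L:{A}, R:{C} ∪→ {A,C}; cost 1
[col 2] TV: children T:{T}, V:{G} ∪→ {G,T}; cost 1
[col 2] LRTV: children LR:{A,C}, TV:{G,T} ∪→ {A,C,G,T}; cost 1
[col 3] LR: children L:{G}, R:{C} ∪→ {C,G}; cost 1
[col 3] TV: children T:{T}, V:{A} ∪→ {A,T}; cost 1
[col 3] LRTV: children LR:{C,G}, TV:{A,T} ∪→ {A,C,G,T}; cost 1
[col 4] LR: children L:{A}, R:{C} ∪→ {A,C}; cost 1
[col 4] TV: children T:{G}, V:{G} ∩→ {G}; cost 0
[col 4] LRTV: children LR:{A,C}, TV:{G} ∪→ {A,C,G}; cost 1
per-site changes: [1, 2, 3, 3, 2]; total = 11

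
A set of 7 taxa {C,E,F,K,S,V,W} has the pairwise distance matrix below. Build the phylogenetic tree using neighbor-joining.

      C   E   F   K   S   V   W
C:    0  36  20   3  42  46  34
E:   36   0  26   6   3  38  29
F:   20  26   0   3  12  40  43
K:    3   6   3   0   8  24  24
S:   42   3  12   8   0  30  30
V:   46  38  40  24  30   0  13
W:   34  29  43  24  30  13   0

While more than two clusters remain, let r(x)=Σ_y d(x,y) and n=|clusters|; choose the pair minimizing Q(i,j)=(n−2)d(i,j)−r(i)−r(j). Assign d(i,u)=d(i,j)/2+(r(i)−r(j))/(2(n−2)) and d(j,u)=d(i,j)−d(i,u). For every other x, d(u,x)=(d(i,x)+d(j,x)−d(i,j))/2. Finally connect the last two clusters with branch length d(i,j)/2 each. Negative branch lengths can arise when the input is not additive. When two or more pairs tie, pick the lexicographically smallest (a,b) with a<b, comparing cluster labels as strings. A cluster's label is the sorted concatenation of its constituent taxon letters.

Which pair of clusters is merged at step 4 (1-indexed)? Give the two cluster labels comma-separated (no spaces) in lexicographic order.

step 1: merge (V,W) at d=13, Q=-299; branch lengths V→83/10, W→47/10; new cluster VW
  updated: d(C,VW)=67/2, d(E,VW)=27, d(F,VW)=35, d(K,VW)=35/2, d(S,VW)=47/2
step 2: merge (E,S) at d=3, Q=-349/2; branch lengths E→43/16, S→5/16; new cluster ES
  updated: d(C,ES)=75/2, d(ES,F)=35/2, d(ES,K)=11/2, d(ES,VW)=95/4
step 3: merge (ES,VW) at d=95/4, Q=-491/4; branch lengths ES→61/8, VW→129/8; new cluster ESVW
  updated: d(C,ESVW)=189/8, d(ESVW,F)=115/8, d(ESVW,K)=-3/8
step 4: merge (C,K) at d=3, Q=-185/4; branch lengths C→47/4, K→-35/4; new cluster CK
  updated: d(CK,ESVW)=81/8, d(CK,F)=10
step 5: merge (CK,ESVW) at d=81/8, Q=-69/2; branch lengths CK→23/8, ESVW→29/4; new cluster CEKSVW
  updated: d(CEKSVW,F)=57/8
step 6: merge (CEKSVW,F) at d=57/8; branch lengths CEKSVW→57/16, F→57/16; new cluster CEFKSVW
final tree: (((C:47/4,K:-35/4):23/8,((E:43/16,S:5/16):61/8,(V:83/10,W:47/10):129/8):29/4):57/16,F:57/16)
total length: 60

C,K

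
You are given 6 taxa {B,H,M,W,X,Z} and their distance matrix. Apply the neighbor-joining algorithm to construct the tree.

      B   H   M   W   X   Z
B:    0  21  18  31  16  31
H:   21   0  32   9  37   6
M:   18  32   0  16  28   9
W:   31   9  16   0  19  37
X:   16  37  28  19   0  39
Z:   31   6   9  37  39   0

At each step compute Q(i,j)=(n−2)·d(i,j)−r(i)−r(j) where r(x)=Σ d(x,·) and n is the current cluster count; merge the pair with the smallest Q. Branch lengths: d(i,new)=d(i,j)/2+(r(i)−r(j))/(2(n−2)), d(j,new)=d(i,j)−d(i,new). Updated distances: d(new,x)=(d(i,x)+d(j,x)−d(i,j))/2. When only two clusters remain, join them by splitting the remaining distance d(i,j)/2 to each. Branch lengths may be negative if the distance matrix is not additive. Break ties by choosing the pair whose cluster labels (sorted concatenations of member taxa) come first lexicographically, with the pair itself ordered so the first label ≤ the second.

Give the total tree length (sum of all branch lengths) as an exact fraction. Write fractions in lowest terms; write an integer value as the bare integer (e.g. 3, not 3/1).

229/4

1. join H+Z (d=6, Q=-203) ⇒ HZ; edges |H|=7/8, |Z|=41/8
  updated: d(B,HZ)=23, d(HZ,M)=35/2, d(HZ,W)=20, d(HZ,X)=35
2. join B+X (d=16, Q=-138) ⇒ BX; edges |B|=19/3, |X|=29/3
  updated: d(BX,HZ)=21, d(BX,M)=15, d(BX,W)=17
3. join BX+W (d=17, Q=-72) ⇒ BWX; edges |BX|=17/2, |W|=17/2
  updated: d(BWX,HZ)=12, d(BWX,M)=7
4. join BWX+HZ (d=12, Q=-73/2) ⇒ BHWXZ; edges |BWX|=3/4, |HZ|=45/4
  updated: d(BHWXZ,M)=25/4
5. join BHWXZ+M (d=25/4) ⇒ BHMWXZ; edges |BHWXZ|=25/8, |M|=25/8
final tree: ((((B:19/3,X:29/3):17/2,W:17/2):3/4,(H:7/8,Z:41/8):45/4):25/8,M:25/8)
total length: 229/4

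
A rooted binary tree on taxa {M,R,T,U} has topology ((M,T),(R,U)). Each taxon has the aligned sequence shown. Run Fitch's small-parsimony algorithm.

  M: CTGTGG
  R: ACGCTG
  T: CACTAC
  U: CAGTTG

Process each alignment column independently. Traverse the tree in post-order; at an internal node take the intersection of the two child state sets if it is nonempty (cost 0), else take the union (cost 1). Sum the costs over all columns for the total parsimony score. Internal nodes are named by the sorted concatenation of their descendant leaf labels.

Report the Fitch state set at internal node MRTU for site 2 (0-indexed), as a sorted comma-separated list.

G

MT@0: {C} ∩ {C} = {C} (intersection, +0)
RU@0: {A} ∪ {C} = {A,C} (union, +1)
MRTU@0: {C} ∩ {A,C} = {C} (intersection, +0)
MT@1: {T} ∪ {A} = {A,T} (union, +1)
RU@1: {C} ∪ {A} = {A,C} (union, +1)
MRTU@1: {A,T} ∩ {A,C} = {A} (intersection, +0)
MT@2: {G} ∪ {C} = {C,G} (union, +1)
RU@2: {G} ∩ {G} = {G} (intersection, +0)
MRTU@2: {C,G} ∩ {G} = {G} (intersection, +0)
MT@3: {T} ∩ {T} = {T} (intersection, +0)
RU@3: {C} ∪ {T} = {C,T} (union, +1)
MRTU@3: {T} ∩ {C,T} = {T} (intersection, +0)
MT@4: {G} ∪ {A} = {A,G} (union, +1)
RU@4: {T} ∩ {T} = {T} (intersection, +0)
MRTU@4: {A,G} ∪ {T} = {A,G,T} (union, +1)
MT@5: {G} ∪ {C} = {C,G} (union, +1)
RU@5: {G} ∩ {G} = {G} (intersection, +0)
MRTU@5: {C,G} ∩ {G} = {G} (intersection, +0)
per-site changes: [1, 2, 1, 1, 2, 1]; total = 8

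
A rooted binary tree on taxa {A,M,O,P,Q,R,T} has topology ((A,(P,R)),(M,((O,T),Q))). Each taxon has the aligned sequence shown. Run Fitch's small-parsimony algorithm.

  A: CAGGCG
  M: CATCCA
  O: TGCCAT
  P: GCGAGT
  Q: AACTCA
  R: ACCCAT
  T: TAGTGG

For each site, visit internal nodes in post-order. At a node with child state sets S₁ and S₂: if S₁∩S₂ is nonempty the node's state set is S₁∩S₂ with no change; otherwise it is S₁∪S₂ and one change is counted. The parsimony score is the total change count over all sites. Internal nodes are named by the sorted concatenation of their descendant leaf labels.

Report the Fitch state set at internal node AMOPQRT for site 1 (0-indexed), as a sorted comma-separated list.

A

PR@0: {G} ∪ {A} = {A,G} (union, +1)
APR@0: {C} ∪ {A,G} = {A,C,G} (union, +1)
OT@0: {T} ∩ {T} = {T} (intersection, +0)
OQT@0: {T} ∪ {A} = {A,T} (union, +1)
MOQT@0: {C} ∪ {A,T} = {A,C,T} (union, +1)
AMOPQRT@0: {A,C,G} ∩ {A,C,T} = {A,C} (intersection, +0)
PR@1: {C} ∩ {C} = {C} (intersection, +0)
APR@1: {A} ∪ {C} = {A,C} (union, +1)
OT@1: {G} ∪ {A} = {A,G} (union, +1)
OQT@1: {A,G} ∩ {A} = {A} (intersection, +0)
MOQT@1: {A} ∩ {A} = {A} (intersection, +0)
AMOPQRT@1: {A,C} ∩ {A} = {A} (intersection, +0)
PR@2: {G} ∪ {C} = {C,G} (union, +1)
APR@2: {G} ∩ {C,G} = {G} (intersection, +0)
OT@2: {C} ∪ {G} = {C,G} (union, +1)
OQT@2: {C,G} ∩ {C} = {C} (intersection, +0)
MOQT@2: {T} ∪ {C} = {C,T} (union, +1)
AMOPQRT@2: {G} ∪ {C,T} = {C,G,T} (union, +1)
PR@3: {A} ∪ {C} = {A,C} (union, +1)
APR@3: {G} ∪ {A,C} = {A,C,G} (union, +1)
OT@3: {C} ∪ {T} = {C,T} (union, +1)
OQT@3: {C,T} ∩ {T} = {T} (intersection, +0)
MOQT@3: {C} ∪ {T} = {C,T} (union, +1)
AMOPQRT@3: {A,C,G} ∩ {C,T} = {C} (intersection, +0)
PR@4: {G} ∪ {A} = {A,G} (union, +1)
APR@4: {C} ∪ {A,G} = {A,C,G} (union, +1)
OT@4: {A} ∪ {G} = {A,G} (union, +1)
OQT@4: {A,G} ∪ {C} = {A,C,G} (union, +1)
MOQT@4: {C} ∩ {A,C,G} = {C} (intersection, +0)
AMOPQRT@4: {A,C,G} ∩ {C} = {C} (intersection, +0)
PR@5: {T} ∩ {T} = {T} (intersection, +0)
APR@5: {G} ∪ {T} = {G,T} (union, +1)
OT@5: {T} ∪ {G} = {G,T} (union, +1)
OQT@5: {G,T} ∪ {A} = {A,G,T} (union, +1)
MOQT@5: {A} ∩ {A,G,T} = {A} (intersection, +0)
AMOPQRT@5: {G,T} ∪ {A} = {A,G,T} (union, +1)
per-site changes: [4, 2, 4, 4, 4, 4]; total = 22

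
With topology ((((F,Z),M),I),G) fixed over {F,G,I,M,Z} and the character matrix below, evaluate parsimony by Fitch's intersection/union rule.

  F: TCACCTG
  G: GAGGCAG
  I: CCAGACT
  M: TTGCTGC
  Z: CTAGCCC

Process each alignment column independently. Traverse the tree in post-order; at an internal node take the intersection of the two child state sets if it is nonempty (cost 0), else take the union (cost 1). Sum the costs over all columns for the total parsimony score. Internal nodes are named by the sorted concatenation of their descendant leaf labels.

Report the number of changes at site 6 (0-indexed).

3

site 0, node FZ: F={T} ∪ Z={C} → {C,T} (+1)
site 0, node FMZ: FZ={C,T} ∩ M={T} → {T} (+0)
site 0, node FIMZ: FMZ={T} ∪ I={C} → {C,T} (+1)
site 0, node FGIMZ: FIMZ={C,T} ∪ G={G} → {C,G,T} (+1)
site 1, node FZ: F={C} ∪ Z={T} → {C,T} (+1)
site 1, node FMZ: FZ={C,T} ∩ M={T} → {T} (+0)
site 1, node FIMZ: FMZ={T} ∪ I={C} → {C,T} (+1)
site 1, node FGIMZ: FIMZ={C,T} ∪ G={A} → {A,C,T} (+1)
site 2, node FZ: F={A} ∩ Z={A} → {A} (+0)
site 2, node FMZ: FZ={A} ∪ M={G} → {A,G} (+1)
site 2, node FIMZ: FMZ={A,G} ∩ I={A} → {A} (+0)
site 2, node FGIMZ: FIMZ={A} ∪ G={G} → {A,G} (+1)
site 3, node FZ: F={C} ∪ Z={G} → {C,G} (+1)
site 3, node FMZ: FZ={C,G} ∩ M={C} → {C} (+0)
site 3, node FIMZ: FMZ={C} ∪ I={G} → {C,G} (+1)
site 3, node FGIMZ: FIMZ={C,G} ∩ G={G} → {G} (+0)
site 4, node FZ: F={C} ∩ Z={C} → {C} (+0)
site 4, node FMZ: FZ={C} ∪ M={T} → {C,T} (+1)
site 4, node FIMZ: FMZ={C,T} ∪ I={A} → {A,C,T} (+1)
site 4, node FGIMZ: FIMZ={A,C,T} ∩ G={C} → {C} (+0)
site 5, node FZ: F={T} ∪ Z={C} → {C,T} (+1)
site 5, node FMZ: FZ={C,T} ∪ M={G} → {C,G,T} (+1)
site 5, node FIMZ: FMZ={C,G,T} ∩ I={C} → {C} (+0)
site 5, node FGIMZ: FIMZ={C} ∪ G={A} → {A,C} (+1)
site 6, node FZ: F={G} ∪ Z={C} → {C,G} (+1)
site 6, node FMZ: FZ={C,G} ∩ M={C} → {C} (+0)
site 6, node FIMZ: FMZ={C} ∪ I={T} → {C,T} (+1)
site 6, node FGIMZ: FIMZ={C,T} ∪ G={G} → {C,G,T} (+1)
per-site changes: [3, 3, 2, 2, 2, 3, 3]; total = 18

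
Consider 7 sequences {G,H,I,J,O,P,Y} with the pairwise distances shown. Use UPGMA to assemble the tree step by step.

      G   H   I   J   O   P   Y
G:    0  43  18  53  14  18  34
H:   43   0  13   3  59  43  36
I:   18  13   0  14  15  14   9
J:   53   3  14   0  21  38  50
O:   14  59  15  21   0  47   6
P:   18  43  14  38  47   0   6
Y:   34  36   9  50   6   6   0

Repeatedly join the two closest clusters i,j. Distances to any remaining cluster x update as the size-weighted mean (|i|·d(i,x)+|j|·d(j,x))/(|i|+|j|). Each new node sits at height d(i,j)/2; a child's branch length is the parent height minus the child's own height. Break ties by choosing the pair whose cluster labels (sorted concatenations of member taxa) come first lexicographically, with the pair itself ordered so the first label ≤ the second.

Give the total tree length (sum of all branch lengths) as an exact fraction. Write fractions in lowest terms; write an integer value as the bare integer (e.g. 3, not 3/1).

iteration 1: select H,J (d=3); attach at lengths (3/2, 3/2); label the merged cluster HJ
  updated: d(G,HJ)=48, d(HJ,I)=27/2, d(HJ,O)=40, d(HJ,P)=81/2, d(HJ,Y)=43
iteration 2: select O,Y (d=6); attach at lengths (3, 3); label the merged cluster OY
  updated: d(G,OY)=24, d(HJ,OY)=83/2, d(I,OY)=12, d(OY,P)=53/2
iteration 3: select I,OY (d=12); attach at lengths (6, 3); label the merged cluster IOY
  updated: d(G,IOY)=22, d(HJ,IOY)=193/6, d(IOY,P)=67/3
iteration 4: select G,P (d=18); attach at lengths (9, 9); label the merged cluster GP
  updated: d(GP,HJ)=177/4, d(GP,IOY)=133/6
iteration 5: select GP,IOY (d=133/6); attach at lengths (25/12, 61/12); label the merged cluster GIOPY
  updated: d(GIOPY,HJ)=37
iteration 6: select GIOPY,HJ (d=37); attach at lengths (89/12, 17); label the merged cluster GHIJOPY
final tree: (((G:9,P:9):25/12,(I:6,(O:3,Y:3):3):61/12):89/12,(H:3/2,J:3/2):17)
total length: 811/12

811/12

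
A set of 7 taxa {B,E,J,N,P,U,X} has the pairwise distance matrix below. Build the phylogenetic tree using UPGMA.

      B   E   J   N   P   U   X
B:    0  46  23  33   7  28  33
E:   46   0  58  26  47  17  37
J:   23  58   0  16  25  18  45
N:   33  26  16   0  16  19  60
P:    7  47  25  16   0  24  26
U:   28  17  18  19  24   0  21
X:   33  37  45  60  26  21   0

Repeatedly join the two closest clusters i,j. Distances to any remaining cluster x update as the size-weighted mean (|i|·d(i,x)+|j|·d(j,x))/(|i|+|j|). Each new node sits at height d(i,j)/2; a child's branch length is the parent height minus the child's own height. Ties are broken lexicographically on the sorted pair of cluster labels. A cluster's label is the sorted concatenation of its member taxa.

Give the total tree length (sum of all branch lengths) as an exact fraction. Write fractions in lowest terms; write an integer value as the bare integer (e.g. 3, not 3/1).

1. join B+P (d=7) ⇒ BP; edges |B|=7/2, |P|=7/2
  updated: d(BP,E)=93/2, d(BP,J)=24, d(BP,N)=49/2, d(BP,U)=26, d(BP,X)=59/2
2. join J+N (d=16) ⇒ JN; edges |J|=8, |N|=8
  updated: d(BP,JN)=97/4, d(E,JN)=42, d(JN,U)=37/2, d(JN,X)=105/2
3. join E+U (d=17) ⇒ EU; edges |E|=17/2, |U|=17/2
  updated: d(BP,EU)=145/4, d(EU,JN)=121/4, d(EU,X)=29
4. join BP+JN (d=97/4) ⇒ BJNP; edges |BP|=69/8, |JN|=33/8
  updated: d(BJNP,EU)=133/4, d(BJNP,X)=41
5. join EU+X (d=29) ⇒ EUX; edges |EU|=6, |X|=29/2
  updated: d(BJNP,EUX)=215/6
6. join BJNP+EUX (d=215/6) ⇒ BEJNPUX; edges |BJNP|=139/24, |EUX|=41/12
final tree: (((B:7/2,P:7/2):69/8,(J:8,N:8):33/8):139/24,((E:17/2,U:17/2):6,X:29/2):41/12)
total length: 1979/24

1979/24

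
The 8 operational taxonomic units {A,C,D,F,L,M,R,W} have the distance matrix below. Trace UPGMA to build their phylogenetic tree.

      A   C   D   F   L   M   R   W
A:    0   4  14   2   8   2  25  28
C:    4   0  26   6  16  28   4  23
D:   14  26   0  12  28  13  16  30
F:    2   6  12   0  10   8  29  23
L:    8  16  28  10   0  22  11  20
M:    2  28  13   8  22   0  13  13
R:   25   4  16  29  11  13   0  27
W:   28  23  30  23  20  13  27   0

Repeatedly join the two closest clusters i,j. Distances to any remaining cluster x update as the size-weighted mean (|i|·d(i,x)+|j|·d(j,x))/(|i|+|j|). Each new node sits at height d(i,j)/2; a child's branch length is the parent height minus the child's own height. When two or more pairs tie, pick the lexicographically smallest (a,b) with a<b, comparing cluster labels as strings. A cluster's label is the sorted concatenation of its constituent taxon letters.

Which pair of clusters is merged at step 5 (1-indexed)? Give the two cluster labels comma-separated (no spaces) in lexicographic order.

CR,L

step 1: merge (A,F) at d=2; branch lengths A→1, F→1; new cluster AF
  updated: d(AF,C)=5, d(AF,D)=13, d(AF,L)=9, d(AF,M)=5, d(AF,R)=27, d(AF,W)=51/2
step 2: merge (C,R) at d=4; branch lengths C→2, R→2; new cluster CR
  updated: d(AF,CR)=16, d(CR,D)=21, d(CR,L)=27/2, d(CR,M)=41/2, d(CR,W)=25
step 3: merge (AF,M) at d=5; branch lengths AF→3/2, M→5/2; new cluster AFM
  updated: d(AFM,CR)=35/2, d(AFM,D)=13, d(AFM,L)=40/3, d(AFM,W)=64/3
step 4: merge (AFM,D) at d=13; branch lengths AFM→4, D→13/2; new cluster ADFM
  updated: d(ADFM,CR)=147/8, d(ADFM,L)=17, d(ADFM,W)=47/2
step 5: merge (CR,L) at d=27/2; branch lengths CR→19/4, L→27/4; new cluster CLR
  updated: d(ADFM,CLR)=215/12, d(CLR,W)=70/3
step 6: merge (ADFM,CLR) at d=215/12; branch lengths ADFM→59/24, CLR→53/24; new cluster ACDFLMR
  updated: d(ACDFLMR,W)=164/7
step 7: merge (ACDFLMR,W) at d=164/7; branch lengths ACDFLMR→463/168, W→82/7; new cluster ACDFLMRW
final tree: (((((A:1,F:1):3/2,M:5/2):4,D:13/2):59/24,((C:2,R:2):19/4,L:27/4):53/24):463/168,W:82/7)
total length: 8591/168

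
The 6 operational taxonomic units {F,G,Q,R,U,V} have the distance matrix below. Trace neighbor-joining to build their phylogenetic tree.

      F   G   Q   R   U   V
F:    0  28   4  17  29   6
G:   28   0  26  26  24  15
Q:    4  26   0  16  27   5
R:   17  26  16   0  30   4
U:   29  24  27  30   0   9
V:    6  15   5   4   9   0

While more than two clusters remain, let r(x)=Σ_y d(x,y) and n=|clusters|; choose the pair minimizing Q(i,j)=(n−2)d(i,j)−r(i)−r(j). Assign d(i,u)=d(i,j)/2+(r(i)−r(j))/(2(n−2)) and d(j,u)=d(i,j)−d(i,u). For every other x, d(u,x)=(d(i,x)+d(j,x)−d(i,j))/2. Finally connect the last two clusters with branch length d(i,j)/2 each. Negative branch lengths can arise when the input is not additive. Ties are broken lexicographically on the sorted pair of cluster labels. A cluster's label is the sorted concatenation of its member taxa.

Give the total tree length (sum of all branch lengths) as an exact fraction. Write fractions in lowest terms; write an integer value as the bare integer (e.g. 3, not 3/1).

step 1: merge (F,Q) at d=4, Q=-146; branch lengths F→11/4, Q→5/4; new cluster FQ
  updated: d(FQ,G)=25, d(FQ,R)=29/2, d(FQ,U)=26, d(FQ,V)=7/2
step 2: merge (G,U) at d=24, Q=-107; branch lengths G→73/6, U→71/6; new cluster GU
  updated: d(FQ,GU)=27/2, d(GU,R)=16, d(GU,V)=0
step 3: merge (FQ,R) at d=29/2, Q=-37; branch lengths FQ→13/2, R→8; new cluster FQR
  updated: d(FQR,GU)=15/2, d(FQR,V)=-7/2
step 4: merge (FQR,GU) at d=15/2, Q=-4; branch lengths FQR→2, GU→11/2; new cluster FGQRU
  updated: d(FGQRU,V)=-11/2
step 5: merge (FGQRU,V) at d=-11/2; branch lengths FGQRU→-11/4, V→-11/4; new cluster FGQRUV
final tree: ((((F:11/4,Q:5/4):13/2,R:8):2,(G:73/6,U:71/6):11/2):-11/4,V:-11/4)
total length: 89/2

89/2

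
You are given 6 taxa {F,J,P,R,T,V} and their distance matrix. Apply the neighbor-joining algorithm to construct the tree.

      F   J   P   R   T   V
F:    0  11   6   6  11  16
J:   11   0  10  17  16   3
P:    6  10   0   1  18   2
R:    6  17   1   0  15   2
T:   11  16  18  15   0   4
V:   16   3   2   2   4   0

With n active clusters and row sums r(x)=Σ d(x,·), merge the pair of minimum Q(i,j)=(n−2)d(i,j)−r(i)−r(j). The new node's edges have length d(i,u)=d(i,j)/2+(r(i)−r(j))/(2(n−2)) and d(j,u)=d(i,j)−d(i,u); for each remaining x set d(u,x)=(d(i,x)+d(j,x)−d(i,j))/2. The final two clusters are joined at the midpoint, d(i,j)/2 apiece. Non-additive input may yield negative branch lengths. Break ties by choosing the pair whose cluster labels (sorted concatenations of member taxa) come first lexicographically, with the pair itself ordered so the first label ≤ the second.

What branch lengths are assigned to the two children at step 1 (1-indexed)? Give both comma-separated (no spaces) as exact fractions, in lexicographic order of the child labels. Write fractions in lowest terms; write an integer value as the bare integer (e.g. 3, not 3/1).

53/8,-21/8

iteration 1: select T,V (d=4, Q=-75); attach at lengths (53/8, -21/8); label the merged cluster TV
  updated: d(F,TV)=23/2, d(J,TV)=15/2, d(P,TV)=8, d(R,TV)=13/2
iteration 2: select J,TV (d=15/2, Q=-113/2); attach at lengths (23/4, 7/4); label the merged cluster JTV
  updated: d(F,JTV)=15/2, d(JTV,P)=21/4, d(JTV,R)=8
iteration 3: select F,JTV (d=15/2, Q=-101/4); attach at lengths (55/16, 65/16); label the merged cluster FJTV
  updated: d(FJTV,P)=15/8, d(FJTV,R)=13/4
iteration 4: select FJTV,P (d=15/8, Q=-49/8); attach at lengths (33/16, -3/16); label the merged cluster FJPTV
  updated: d(FJPTV,R)=19/16
iteration 5: select FJPTV,R (d=19/16); attach at lengths (19/32, 19/32); label the merged cluster FJPRTV
final tree: (((F:55/16,(J:23/4,(T:53/8,V:-21/8):7/4):65/16):33/16,P:-3/16):19/32,R:19/32)
total length: 353/16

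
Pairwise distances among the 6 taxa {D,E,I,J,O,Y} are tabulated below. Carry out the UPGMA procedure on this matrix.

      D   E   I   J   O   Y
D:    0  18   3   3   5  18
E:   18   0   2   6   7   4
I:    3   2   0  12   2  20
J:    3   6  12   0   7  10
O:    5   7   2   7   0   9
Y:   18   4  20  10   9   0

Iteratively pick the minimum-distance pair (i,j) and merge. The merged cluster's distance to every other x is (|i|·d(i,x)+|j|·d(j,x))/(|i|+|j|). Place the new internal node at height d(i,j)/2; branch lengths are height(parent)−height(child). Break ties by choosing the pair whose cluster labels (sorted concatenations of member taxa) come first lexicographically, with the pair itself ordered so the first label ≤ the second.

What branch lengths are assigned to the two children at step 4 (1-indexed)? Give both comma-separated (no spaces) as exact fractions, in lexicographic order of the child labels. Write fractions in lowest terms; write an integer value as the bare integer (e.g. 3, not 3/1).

1. join E+I (d=2) ⇒ EI; edges |E|=1, |I|=1
  updated: d(D,EI)=21/2, d(EI,J)=9, d(EI,O)=9/2, d(EI,Y)=12
2. join D+J (d=3) ⇒ DJ; edges |D|=3/2, |J|=3/2
  updated: d(DJ,EI)=39/4, d(DJ,O)=6, d(DJ,Y)=14
3. join EI+O (d=9/2) ⇒ EIO; edges |EI|=5/4, |O|=9/4
  updated: d(DJ,EIO)=17/2, d(EIO,Y)=11
4. join DJ+EIO (d=17/2) ⇒ DEIJO; edges |DJ|=11/4, |EIO|=2
  updated: d(DEIJO,Y)=61/5
5. join DEIJO+Y (d=61/5) ⇒ DEIJOY; edges |DEIJO|=37/20, |Y|=61/10
final tree: (((D:3/2,J:3/2):11/4,((E:1,I:1):5/4,O:9/4):2):37/20,Y:61/10)
total length: 106/5

11/4,2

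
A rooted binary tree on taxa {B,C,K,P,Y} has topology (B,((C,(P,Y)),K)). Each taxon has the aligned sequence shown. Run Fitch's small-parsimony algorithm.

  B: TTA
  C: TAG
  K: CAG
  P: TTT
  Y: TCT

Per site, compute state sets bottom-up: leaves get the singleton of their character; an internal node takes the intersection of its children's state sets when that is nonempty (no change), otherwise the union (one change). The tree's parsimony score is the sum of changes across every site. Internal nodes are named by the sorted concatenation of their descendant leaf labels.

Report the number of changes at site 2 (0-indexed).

2

PY@0: {T} ∩ {T} = {T} (intersection, +0)
CPY@0: {T} ∩ {T} = {T} (intersection, +0)
CKPY@0: {T} ∪ {C} = {C,T} (union, +1)
BCKPY@0: {T} ∩ {C,T} = {T} (intersection, +0)
PY@1: {T} ∪ {C} = {C,T} (union, +1)
CPY@1: {A} ∪ {C,T} = {A,C,T} (union, +1)
CKPY@1: {A,C,T} ∩ {A} = {A} (intersection, +0)
BCKPY@1: {T} ∪ {A} = {A,T} (union, +1)
PY@2: {T} ∩ {T} = {T} (intersection, +0)
CPY@2: {G} ∪ {T} = {G,T} (union, +1)
CKPY@2: {G,T} ∩ {G} = {G} (intersection, +0)
BCKPY@2: {A} ∪ {G} = {A,G} (union, +1)
per-site changes: [1, 3, 2]; total = 6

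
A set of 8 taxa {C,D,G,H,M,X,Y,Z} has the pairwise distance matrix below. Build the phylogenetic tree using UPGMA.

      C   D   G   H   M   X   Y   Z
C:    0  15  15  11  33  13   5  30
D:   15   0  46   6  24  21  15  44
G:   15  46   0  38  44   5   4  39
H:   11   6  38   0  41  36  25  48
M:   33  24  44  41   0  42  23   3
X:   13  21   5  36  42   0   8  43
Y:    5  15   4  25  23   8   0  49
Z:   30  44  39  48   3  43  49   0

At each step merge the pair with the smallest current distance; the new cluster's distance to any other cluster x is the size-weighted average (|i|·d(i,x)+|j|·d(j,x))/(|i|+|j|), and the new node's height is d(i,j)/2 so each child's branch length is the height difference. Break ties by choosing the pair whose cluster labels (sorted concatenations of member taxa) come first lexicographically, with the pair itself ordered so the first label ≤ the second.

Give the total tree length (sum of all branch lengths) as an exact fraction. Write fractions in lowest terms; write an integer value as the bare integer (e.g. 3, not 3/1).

step 1: merge (M,Z) at d=3; branch lengths M→3/2, Z→3/2; new cluster MZ
  updated: d(C,MZ)=63/2, d(D,MZ)=34, d(G,MZ)=83/2, d(H,MZ)=89/2, d(MZ,X)=85/2, d(MZ,Y)=36
step 2: merge (G,Y) at d=4; branch lengths G→2, Y→2; new cluster GY
  updated: d(C,GY)=10, d(D,GY)=61/2, d(GY,H)=63/2, d(GY,MZ)=155/4, d(GY,X)=13/2
step 3: merge (D,H) at d=6; branch lengths D→3, H→3; new cluster DH
  updated: d(C,DH)=13, d(DH,GY)=31, d(DH,MZ)=157/4, d(DH,X)=57/2
step 4: merge (GY,X) at d=13/2; branch lengths GY→5/4, X→13/4; new cluster GXY
  updated: d(C,GXY)=11, d(DH,GXY)=181/6, d(GXY,MZ)=40
step 5: merge (C,GXY) at d=11; branch lengths C→11/2, GXY→9/4; new cluster CGXY
  updated: d(CGXY,DH)=207/8, d(CGXY,MZ)=303/8
step 6: merge (CGXY,DH) at d=207/8; branch lengths CGXY→119/16, DH→159/16; new cluster CDGHXY
  updated: d(CDGHXY,MZ)=115/3
step 7: merge (CDGHXY,MZ) at d=115/3; branch lengths CDGHXY→299/48, MZ→53/3; new cluster CDGHMXYZ
final tree: (((C:11/2,((G:2,Y:2):5/4,X:13/4):9/4):119/16,(D:3,H:3):159/16):299/48,(M:3/2,Z:3/2):53/3)
total length: 3193/48

3193/48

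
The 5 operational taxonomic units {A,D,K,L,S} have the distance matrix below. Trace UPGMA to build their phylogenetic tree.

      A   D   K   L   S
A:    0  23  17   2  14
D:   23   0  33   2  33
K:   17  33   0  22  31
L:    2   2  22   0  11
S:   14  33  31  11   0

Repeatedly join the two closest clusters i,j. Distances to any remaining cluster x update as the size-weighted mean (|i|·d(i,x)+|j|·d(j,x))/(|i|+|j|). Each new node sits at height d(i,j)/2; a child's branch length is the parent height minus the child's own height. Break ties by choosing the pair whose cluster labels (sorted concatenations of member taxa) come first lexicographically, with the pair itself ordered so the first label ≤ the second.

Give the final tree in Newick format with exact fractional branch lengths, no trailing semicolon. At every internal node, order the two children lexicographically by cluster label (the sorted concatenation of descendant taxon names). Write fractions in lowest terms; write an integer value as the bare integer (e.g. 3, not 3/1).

((((A:1,L:1):21/4,D:25/4):41/12,S:29/3):77/24,K:103/8)

iteration 1: select A,L (d=2); attach at lengths (1, 1); label the merged cluster AL
  updated: d(AL,D)=25/2, d(AL,K)=39/2, d(AL,S)=25/2
iteration 2: select AL,D (d=25/2); attach at lengths (21/4, 25/4); label the merged cluster ADL
  updated: d(ADL,K)=24, d(ADL,S)=58/3
iteration 3: select ADL,S (d=58/3); attach at lengths (41/12, 29/3); label the merged cluster ADLS
  updated: d(ADLS,K)=103/4
iteration 4: select ADLS,K (d=103/4); attach at lengths (77/24, 103/8); label the merged cluster ADKLS
final tree: ((((A:1,L:1):21/4,D:25/4):41/12,S:29/3):77/24,K:103/8)
total length: 128/3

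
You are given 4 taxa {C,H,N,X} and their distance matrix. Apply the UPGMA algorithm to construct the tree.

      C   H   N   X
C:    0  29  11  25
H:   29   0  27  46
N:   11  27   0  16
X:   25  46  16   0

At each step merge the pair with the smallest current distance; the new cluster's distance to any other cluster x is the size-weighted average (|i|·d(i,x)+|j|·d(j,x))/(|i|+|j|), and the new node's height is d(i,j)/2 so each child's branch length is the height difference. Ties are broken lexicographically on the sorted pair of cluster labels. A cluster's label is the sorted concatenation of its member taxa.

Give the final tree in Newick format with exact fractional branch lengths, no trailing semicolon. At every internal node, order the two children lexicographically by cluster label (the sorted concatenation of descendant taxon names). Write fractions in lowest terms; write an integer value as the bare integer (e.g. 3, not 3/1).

1. join C+N (d=11) ⇒ CN; edges |C|=11/2, |N|=11/2
  updated: d(CN,H)=28, d(CN,X)=41/2
2. join CN+X (d=41/2) ⇒ CNX; edges |CN|=19/4, |X|=41/4
  updated: d(CNX,H)=34
3. join CNX+H (d=34) ⇒ CHNX; edges |CNX|=27/4, |H|=17
final tree: (((C:11/2,N:11/2):19/4,X:41/4):27/4,H:17)
total length: 199/4

(((C:11/2,N:11/2):19/4,X:41/4):27/4,H:17)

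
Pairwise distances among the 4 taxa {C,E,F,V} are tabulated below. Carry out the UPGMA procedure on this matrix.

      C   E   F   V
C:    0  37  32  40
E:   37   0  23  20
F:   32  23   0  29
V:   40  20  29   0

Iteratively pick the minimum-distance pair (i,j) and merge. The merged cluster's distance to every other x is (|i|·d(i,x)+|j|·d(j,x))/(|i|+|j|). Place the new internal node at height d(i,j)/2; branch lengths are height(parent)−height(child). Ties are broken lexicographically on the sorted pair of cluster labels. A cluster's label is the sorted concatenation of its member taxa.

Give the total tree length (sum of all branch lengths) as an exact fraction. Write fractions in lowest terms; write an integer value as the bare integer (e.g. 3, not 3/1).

step 1: merge (E,V) at d=20; branch lengths E→10, V→10; new cluster EV
  updated: d(C,EV)=77/2, d(EV,F)=26
step 2: merge (EV,F) at d=26; branch lengths EV→3, F→13; new cluster EFV
  updated: d(C,EFV)=109/3
step 3: merge (C,EFV) at d=109/3; branch lengths C→109/6, EFV→31/6; new cluster CEFV
final tree: (C:109/6,((E:10,V:10):3,F:13):31/6)
total length: 178/3

178/3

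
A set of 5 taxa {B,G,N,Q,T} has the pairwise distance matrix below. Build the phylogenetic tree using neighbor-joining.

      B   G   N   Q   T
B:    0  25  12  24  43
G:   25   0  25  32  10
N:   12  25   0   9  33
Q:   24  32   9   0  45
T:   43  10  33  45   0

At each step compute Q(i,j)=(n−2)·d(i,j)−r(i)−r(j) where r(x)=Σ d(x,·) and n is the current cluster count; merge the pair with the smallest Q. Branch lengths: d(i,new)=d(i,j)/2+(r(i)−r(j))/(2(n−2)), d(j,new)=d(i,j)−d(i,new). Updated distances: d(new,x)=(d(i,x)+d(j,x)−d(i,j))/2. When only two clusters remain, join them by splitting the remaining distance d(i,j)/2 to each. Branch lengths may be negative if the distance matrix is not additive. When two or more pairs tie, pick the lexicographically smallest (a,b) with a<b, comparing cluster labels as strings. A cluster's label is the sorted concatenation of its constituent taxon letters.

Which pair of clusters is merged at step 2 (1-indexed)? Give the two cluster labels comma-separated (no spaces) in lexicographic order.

B,GT

1. join G+T (d=10, Q=-193) ⇒ GT; edges |G|=-3/2, |T|=23/2
  updated: d(B,GT)=29, d(GT,N)=24, d(GT,Q)=67/2
2. join B+GT (d=29, Q=-187/2) ⇒ BGT; edges |B|=73/8, |GT|=159/8
  updated: d(BGT,N)=7/2, d(BGT,Q)=57/4
3. join BGT+N (d=7/2, Q=-107/4) ⇒ BGNT; edges |BGT|=35/8, |N|=-7/8
  updated: d(BGNT,Q)=79/8
4. join BGNT+Q (d=79/8) ⇒ BGNQT; edges |BGNT|=79/16, |Q|=79/16
final tree: (((B:73/8,(G:-3/2,T:23/2):159/8):35/8,N:-7/8):79/16,Q:79/16)
total length: 419/8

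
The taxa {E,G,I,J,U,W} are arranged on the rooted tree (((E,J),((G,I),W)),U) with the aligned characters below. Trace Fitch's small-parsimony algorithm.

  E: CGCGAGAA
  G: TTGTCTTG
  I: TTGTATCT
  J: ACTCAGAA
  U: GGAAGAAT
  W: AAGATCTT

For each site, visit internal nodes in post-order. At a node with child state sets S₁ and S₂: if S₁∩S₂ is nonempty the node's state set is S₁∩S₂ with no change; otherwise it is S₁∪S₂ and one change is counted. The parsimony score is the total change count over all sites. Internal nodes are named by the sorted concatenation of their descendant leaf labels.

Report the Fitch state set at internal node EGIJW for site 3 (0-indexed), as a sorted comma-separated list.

A,C,G,T

EJ@0: {C} ∪ {A} = {A,C} (union, +1)
GI@0: {T} ∩ {T} = {T} (intersection, +0)
GIW@0: {T} ∪ {A} = {A,T} (union, +1)
EGIJW@0: {A,C} ∩ {A,T} = {A} (intersection, +0)
EGIJUW@0: {A} ∪ {G} = {A,G} (union, +1)
EJ@1: {G} ∪ {C} = {C,G} (union, +1)
GI@1: {T} ∩ {T} = {T} (intersection, +0)
GIW@1: {T} ∪ {A} = {A,T} (union, +1)
EGIJW@1: {C,G} ∪ {A,T} = {A,C,G,T} (union, +1)
EGIJUW@1: {A,C,G,T} ∩ {G} = {G} (intersection, +0)
EJ@2: {C} ∪ {T} = {C,T} (union, +1)
GI@2: {G} ∩ {G} = {G} (intersection, +0)
GIW@2: {G} ∩ {G} = {G} (intersection, +0)
EGIJW@2: {C,T} ∪ {G} = {C,G,T} (union, +1)
EGIJUW@2: {C,G,T} ∪ {A} = {A,C,G,T} (union, +1)
EJ@3: {G} ∪ {C} = {C,G} (union, +1)
GI@3: {T} ∩ {T} = {T} (intersection, +0)
GIW@3: {T} ∪ {A} = {A,T} (union, +1)
EGIJW@3: {C,G} ∪ {A,T} = {A,C,G,T} (union, +1)
EGIJUW@3: {A,C,G,T} ∩ {A} = {A} (intersection, +0)
EJ@4: {A} ∩ {A} = {A} (intersection, +0)
GI@4: {C} ∪ {A} = {A,C} (union, +1)
GIW@4: {A,C} ∪ {T} = {A,C,T} (union, +1)
EGIJW@4: {A} ∩ {A,C,T} = {A} (intersection, +0)
EGIJUW@4: {A} ∪ {G} = {A,G} (union, +1)
EJ@5: {G} ∩ {G} = {G} (intersection, +0)
GI@5: {T} ∩ {T} = {T} (intersection, +0)
GIW@5: {T} ∪ {C} = {C,T} (union, +1)
EGIJW@5: {G} ∪ {C,T} = {C,G,T} (union, +1)
EGIJUW@5: {C,G,T} ∪ {A} = {A,C,G,T} (union, +1)
EJ@6: {A} ∩ {A} = {A} (intersection, +0)
GI@6: {T} ∪ {C} = {C,T} (union, +1)
GIW@6: {C,T} ∩ {T} = {T} (intersection, +0)
EGIJW@6: {A} ∪ {T} = {A,T} (union, +1)
EGIJUW@6: {A,T} ∩ {A} = {A} (intersection, +0)
EJ@7: {A} ∩ {A} = {A} (intersection, +0)
GI@7: {G} ∪ {T} = {G,T} (union, +1)
GIW@7: {G,T} ∩ {T} = {T} (intersection, +0)
EGIJW@7: {A} ∪ {T} = {A,T} (union, +1)
EGIJUW@7: {A,T} ∩ {T} = {T} (intersection, +0)
per-site changes: [3, 3, 3, 3, 3, 3, 2, 2]; total = 22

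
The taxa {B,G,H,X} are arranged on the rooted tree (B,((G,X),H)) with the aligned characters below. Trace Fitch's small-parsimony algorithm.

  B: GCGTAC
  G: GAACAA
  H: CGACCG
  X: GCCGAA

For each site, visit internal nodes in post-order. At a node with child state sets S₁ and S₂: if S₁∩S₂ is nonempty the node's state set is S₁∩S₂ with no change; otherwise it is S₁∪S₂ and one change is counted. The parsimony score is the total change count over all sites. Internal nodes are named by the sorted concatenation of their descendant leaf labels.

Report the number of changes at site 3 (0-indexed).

2

[col 0] GX: children G:{G}, X:{G} ∩→ {G}; cost 0
[col 0] GHX: children GX:{G}, H:{C} ∪→ {C,G}; cost 1
[col 0] BGHX: children B:{G}, GHX:{C,G} ∩→ {G}; cost 0
[col 1] GX: children G:{A}, X:{C} ∪→ {A,C}; cost 1
[col 1] GHX: children GX:{A,C}, H:{G} ∪→ {A,C,G}; cost 1
[col 1] BGHX: children B:{C}, GHX:{A,C,G} ∩→ {C}; cost 0
[col 2] GX: children G:{A}, X:{C} ∪→ {A,C}; cost 1
[col 2] GHX: children GX:{A,C}, H:{A} ∩→ {A}; cost 0
[col 2] BGHX: children B:{G}, GHX:{A} ∪→ {A,G}; cost 1
[col 3] GX: children G:{C}, X:{G} ∪→ {C,G}; cost 1
[col 3] GHX: children GX:{C,G}, H:{C} ∩→ {C}; cost 0
[col 3] BGHX: children B:{T}, GHX:{C} ∪→ {C,T}; cost 1
[col 4] GX: children G:{A}, X:{A} ∩→ {A}; cost 0
[col 4] GHX: children GX:{A}, H:{C} ∪→ {A,C}; cost 1
[col 4] BGHX: children B:{A}, GHX:{A,C} ∩→ {A}; cost 0
[col 5] GX: children G:{A}, X:{A} ∩→ {A}; cost 0
[col 5] GHX: children GX:{A}, H:{G} ∪→ {A,G}; cost 1
[col 5] BGHX: children B:{C}, GHX:{A,G} ∪→ {A,C,G}; cost 1
per-site changes: [1, 2, 2, 2, 1, 2]; total = 10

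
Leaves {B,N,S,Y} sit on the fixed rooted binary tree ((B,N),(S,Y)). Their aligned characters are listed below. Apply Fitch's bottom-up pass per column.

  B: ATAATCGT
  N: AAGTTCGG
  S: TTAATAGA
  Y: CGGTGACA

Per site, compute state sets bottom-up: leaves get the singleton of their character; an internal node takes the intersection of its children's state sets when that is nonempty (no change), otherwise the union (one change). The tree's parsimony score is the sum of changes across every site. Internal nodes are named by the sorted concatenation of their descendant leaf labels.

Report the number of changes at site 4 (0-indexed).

[col 0] BN: children B:{A}, N:{A} ∩→ {A}; cost 0
[col 0] SY: children S:{T}, Y:{C} ∪→ {C,T}; cost 1
[col 0] BNSY: children BN:{A}, SY:{C,T} ∪→ {A,C,T}; cost 1
[col 1] BN: children B:{T}, N:{A} ∪→ {A,T}; cost 1
[col 1] SY: children S:{T}, Y:{G} ∪→ {G,T}; cost 1
[col 1] BNSY: children BN:{A,T}, SY:{G,T} ∩→ {T}; cost 0
[col 2] BN: children B:{A}, N:{G} ∪→ {A,G}; cost 1
[col 2] SY: children S:{A}, Y:{G} ∪→ {A,G}; cost 1
[col 2] BNSY: children BN:{A,G}, SY:{A,G} ∩→ {A,G}; cost 0
[col 3] BN: children B:{A}, N:{T} ∪→ {A,T}; cost 1
[col 3] SY: children S:{A}, Y:{T} ∪→ {A,T}; cost 1
[col 3] BNSY: children BN:{A,T}, SY:{A,T} ∩→ {A,T}; cost 0
[col 4] BN: children B:{T}, N:{T} ∩→ {T}; cost 0
[col 4] SY: children S:{T}, Y:{G} ∪→ {G,T}; cost 1
[col 4] BNSY: children BN:{T}, SY:{G,T} ∩→ {T}; cost 0
[col 5] BN: children B:{C}, N:{C} ∩→ {C}; cost 0
[col 5] SY: children S:{A}, Y:{A} ∩→ {A}; cost 0
[col 5] BNSY: children BN:{C}, SY:{A} ∪→ {A,C}; cost 1
[col 6] BN: children B:{G}, N:{G} ∩→ {G}; cost 0
[col 6] SY: children S:{G}, Y:{C} ∪→ {C,G}; cost 1
[col 6] BNSY: children BN:{G}, SY:{C,G} ∩→ {G}; cost 0
[col 7] BN: children B:{T}, N:{G} ∪→ {G,T}; cost 1
[col 7] SY: children S:{A}, Y:{A} ∩→ {A}; cost 0
[col 7] BNSY: children BN:{G,T}, SY:{A} ∪→ {A,G,T}; cost 1
per-site changes: [2, 2, 2, 2, 1, 1, 1, 2]; total = 13

1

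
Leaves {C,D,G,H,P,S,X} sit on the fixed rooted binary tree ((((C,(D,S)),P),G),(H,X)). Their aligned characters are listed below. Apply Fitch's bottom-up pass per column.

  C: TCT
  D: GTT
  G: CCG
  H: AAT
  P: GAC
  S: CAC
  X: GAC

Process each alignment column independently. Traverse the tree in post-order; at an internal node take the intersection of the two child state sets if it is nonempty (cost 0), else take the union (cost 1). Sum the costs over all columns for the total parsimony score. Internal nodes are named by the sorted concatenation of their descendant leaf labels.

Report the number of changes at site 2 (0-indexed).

DS@0: {G} ∪ {C} = {C,G} (union, +1)
CDS@0: {T} ∪ {C,G} = {C,G,T} (union, +1)
CDPS@0: {C,G,T} ∩ {G} = {G} (intersection, +0)
CDGPS@0: {G} ∪ {C} = {C,G} (union, +1)
HX@0: {A} ∪ {G} = {A,G} (union, +1)
CDGHPSX@0: {C,G} ∩ {A,G} = {G} (intersection, +0)
DS@1: {T} ∪ {A} = {A,T} (union, +1)
CDS@1: {C} ∪ {A,T} = {A,C,T} (union, +1)
CDPS@1: {A,C,T} ∩ {A} = {A} (intersection, +0)
CDGPS@1: {A} ∪ {C} = {A,C} (union, +1)
HX@1: {A} ∩ {A} = {A} (intersection, +0)
CDGHPSX@1: {A,C} ∩ {A} = {A} (intersection, +0)
DS@2: {T} ∪ {C} = {C,T} (union, +1)
CDS@2: {T} ∩ {C,T} = {T} (intersection, +0)
CDPS@2: {T} ∪ {C} = {C,T} (union, +1)
CDGPS@2: {C,T} ∪ {G} = {C,G,T} (union, +1)
HX@2: {T} ∪ {C} = {C,T} (union, +1)
CDGHPSX@2: {C,G,T} ∩ {C,T} = {C,T} (intersection, +0)
per-site changes: [4, 3, 4]; total = 11

4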